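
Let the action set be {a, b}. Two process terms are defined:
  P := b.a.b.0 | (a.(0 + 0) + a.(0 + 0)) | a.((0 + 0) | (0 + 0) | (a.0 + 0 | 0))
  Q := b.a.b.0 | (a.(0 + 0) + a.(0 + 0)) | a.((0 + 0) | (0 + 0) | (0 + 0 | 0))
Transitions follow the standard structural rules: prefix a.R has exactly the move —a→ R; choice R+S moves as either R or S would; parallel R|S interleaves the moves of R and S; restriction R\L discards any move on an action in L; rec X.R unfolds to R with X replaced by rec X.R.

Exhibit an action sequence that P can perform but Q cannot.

aaa

Reachable graph of P (24 states):
  s0 = b.a.b.0 | (a.(0 + 0) + a.(0 + 0)) | a.((0 + 0) | (0 + 0) | (a.0 + 0 | 0)) :: -a-> s1, -a-> s2, -b-> s3
  s1 = b.a.b.0 | (0 + 0) | a.((0 + 0) | (0 + 0) | (a.0 + 0 | 0)) :: -a-> s4, -b-> s5
  s2 = b.a.b.0 | (a.(0 + 0) + a.(0 + 0)) | ((0 + 0) | (0 + 0) | (a.0 + 0 | 0)) :: -a-> s4, -a-> s6, -b-> s7
  s3 = a.b.0 | (a.(0 + 0) + a.(0 + 0)) | a.((0 + 0) | (0 + 0) | (a.0 + 0 | 0)) :: -a-> s5, -a-> s7, -a-> s8
  s4 = b.a.b.0 | (0 + 0) | ((0 + 0) | (0 + 0) | (a.0 + 0 | 0)) :: -a-> s9, -b-> s10
  s5 = a.b.0 | (0 + 0) | a.((0 + 0) | (0 + 0) | (a.0 + 0 | 0)) :: -a-> s10, -a-> s11
  s6 = b.a.b.0 | (a.(0 + 0) + a.(0 + 0)) | ((0 + 0) | (0 + 0) | 0) :: -a-> s9, -b-> s12
  s7 = a.b.0 | (a.(0 + 0) + a.(0 + 0)) | ((0 + 0) | (0 + 0) | (a.0 + 0 | 0)) :: -a-> s10, -a-> s12, -a-> s13
  s8 = b.0 | (a.(0 + 0) + a.(0 + 0)) | a.((0 + 0) | (0 + 0) | (a.0 + 0 | 0)) :: -a-> s11, -a-> s13, -b-> s14
  s9 = b.a.b.0 | (0 + 0) | ((0 + 0) | (0 + 0) | 0) :: -b-> s15
  s10 = a.b.0 | (0 + 0) | ((0 + 0) | (0 + 0) | (a.0 + 0 | 0)) :: -a-> s15, -a-> s16
  s11 = b.0 | (0 + 0) | a.((0 + 0) | (0 + 0) | (a.0 + 0 | 0)) :: -a-> s16, -b-> s17
  s12 = a.b.0 | (a.(0 + 0) + a.(0 + 0)) | ((0 + 0) | (0 + 0) | 0) :: -a-> s15, -a-> s18
  s13 = b.0 | (a.(0 + 0) + a.(0 + 0)) | ((0 + 0) | (0 + 0) | (a.0 + 0 | 0)) :: -a-> s16, -a-> s18, -b-> s19
  s14 = 0 | (a.(0 + 0) + a.(0 + 0)) | a.((0 + 0) | (0 + 0) | (a.0 + 0 | 0)) :: -a-> s17, -a-> s19
  s15 = a.b.0 | (0 + 0) | ((0 + 0) | (0 + 0) | 0) :: -a-> s20
  s16 = b.0 | (0 + 0) | ((0 + 0) | (0 + 0) | (a.0 + 0 | 0)) :: -a-> s20, -b-> s21
  s17 = 0 | (0 + 0) | a.((0 + 0) | (0 + 0) | (a.0 + 0 | 0)) :: -a-> s21
  s18 = b.0 | (a.(0 + 0) + a.(0 + 0)) | ((0 + 0) | (0 + 0) | 0) :: -a-> s20, -b-> s22
  s19 = 0 | (a.(0 + 0) + a.(0 + 0)) | ((0 + 0) | (0 + 0) | (a.0 + 0 | 0)) :: -a-> s21, -a-> s22
  s20 = b.0 | (0 + 0) | ((0 + 0) | (0 + 0) | 0) :: -b-> s23
  s21 = 0 | (0 + 0) | ((0 + 0) | (0 + 0) | (a.0 + 0 | 0)) :: -a-> s23
  s22 = 0 | (a.(0 + 0) + a.(0 + 0)) | ((0 + 0) | (0 + 0) | 0) :: -a-> s23
  s23 = 0 | (0 + 0) | ((0 + 0) | (0 + 0) | 0) :: (no moves)
Reachable graph of Q (16 states):
  t0 = b.a.b.0 | (a.(0 + 0) + a.(0 + 0)) | a.((0 + 0) | (0 + 0) | (0 + 0 | 0)) :: -a-> t1, -a-> t2, -b-> t3
  t1 = b.a.b.0 | (0 + 0) | a.((0 + 0) | (0 + 0) | (0 + 0 | 0)) :: -a-> t4, -b-> t5
  t2 = b.a.b.0 | (a.(0 + 0) + a.(0 + 0)) | ((0 + 0) | (0 + 0) | (0 + 0 | 0)) :: -a-> t4, -b-> t6
  t3 = a.b.0 | (a.(0 + 0) + a.(0 + 0)) | a.((0 + 0) | (0 + 0) | (0 + 0 | 0)) :: -a-> t5, -a-> t6, -a-> t7
  t4 = b.a.b.0 | (0 + 0) | ((0 + 0) | (0 + 0) | (0 + 0 | 0)) :: -b-> t8
  t5 = a.b.0 | (0 + 0) | a.((0 + 0) | (0 + 0) | (0 + 0 | 0)) :: -a-> t8, -a-> t9
  t6 = a.b.0 | (a.(0 + 0) + a.(0 + 0)) | ((0 + 0) | (0 + 0) | (0 + 0 | 0)) :: -a-> t10, -a-> t8
  t7 = b.0 | (a.(0 + 0) + a.(0 + 0)) | a.((0 + 0) | (0 + 0) | (0 + 0 | 0)) :: -a-> t10, -a-> t9, -b-> t11
  t8 = a.b.0 | (0 + 0) | ((0 + 0) | (0 + 0) | (0 + 0 | 0)) :: -a-> t12
  t9 = b.0 | (0 + 0) | a.((0 + 0) | (0 + 0) | (0 + 0 | 0)) :: -a-> t12, -b-> t13
  t10 = b.0 | (a.(0 + 0) + a.(0 + 0)) | ((0 + 0) | (0 + 0) | (0 + 0 | 0)) :: -a-> t12, -b-> t14
  t11 = 0 | (a.(0 + 0) + a.(0 + 0)) | a.((0 + 0) | (0 + 0) | (0 + 0 | 0)) :: -a-> t13, -a-> t14
  t12 = b.0 | (0 + 0) | ((0 + 0) | (0 + 0) | (0 + 0 | 0)) :: -b-> t15
  t13 = 0 | (0 + 0) | a.((0 + 0) | (0 + 0) | (0 + 0 | 0)) :: -a-> t15
  t14 = 0 | (a.(0 + 0) + a.(0 + 0)) | ((0 + 0) | (0 + 0) | (0 + 0 | 0)) :: -a-> t15
  t15 = 0 | (0 + 0) | ((0 + 0) | (0 + 0) | (0 + 0 | 0)) :: (no moves)
Executing aaa from P (initial set {s0}):
  [1] a ⇒ {s1, s2}
  [2] a ⇒ {s4, s6}
  [3] a ⇒ {s9}
  — P admits the full trace.
Executing aaa from Q (initial set {t0}):
  [1] a ⇒ {t1, t2}
  [2] a ⇒ {t4}
  [3] a ⇒ no successor for Q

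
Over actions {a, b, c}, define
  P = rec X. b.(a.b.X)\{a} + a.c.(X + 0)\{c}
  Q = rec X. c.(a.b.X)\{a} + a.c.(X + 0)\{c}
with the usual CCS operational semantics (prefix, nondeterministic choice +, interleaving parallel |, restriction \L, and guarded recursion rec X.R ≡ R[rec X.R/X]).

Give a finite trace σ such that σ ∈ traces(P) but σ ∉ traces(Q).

b

LTS(P): 6 reachable states
  p0 = rec X. b.(a.b.X)\{a} + a.c.(X + 0)\{c} | =a=> p1, =b=> p2
  p1 = c.((rec X. b.(a.b.X)\{a} + a.c.(X + 0)\{c}) + 0)\{c} | =c=> p3
  p2 = (a.b.(rec X. b.(a.b.X)\{a} + a.c.(X + 0)\{c}))\{a} | ∅
  p3 = ((rec X. b.(a.b.X)\{a} + a.c.(X + 0)\{c}) + 0)\{c} | =a=> p4, =b=> p5
  p4 = (c.((rec X. b.(a.b.X)\{a} + a.c.(X + 0)\{c}) + 0)\{c})\{c} | ∅
  p5 = (a.b.(rec X. b.(a.b.X)\{a} + a.c.(X + 0)\{c}))\{a}\{c} | ∅
LTS(Q): 5 reachable states
  q0 = rec X. c.(a.b.X)\{a} + a.c.(X + 0)\{c} | =a=> q1, =c=> q2
  q1 = c.((rec X. c.(a.b.X)\{a} + a.c.(X + 0)\{c}) + 0)\{c} | =c=> q3
  q2 = (a.b.(rec X. c.(a.b.X)\{a} + a.c.(X + 0)\{c}))\{a} | ∅
  q3 = ((rec X. c.(a.b.X)\{a} + a.c.(X + 0)\{c}) + 0)\{c} | =a=> q4
  q4 = (c.((rec X. c.(a.b.X)\{a} + a.c.(X + 0)\{c}) + 0)\{c})\{c} | ∅
Trace ⟨b⟩ through P, begin at {p0}:
  step 1 (b): {p2}
  ✓ P
Trace ⟨b⟩ through Q, begin at {q0}:
  step 1 (b): no successor for Q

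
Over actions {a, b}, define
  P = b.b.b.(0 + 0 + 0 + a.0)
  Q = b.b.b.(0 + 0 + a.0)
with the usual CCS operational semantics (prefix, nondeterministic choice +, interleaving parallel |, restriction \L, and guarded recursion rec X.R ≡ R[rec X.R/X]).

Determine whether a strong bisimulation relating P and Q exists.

bisimilar

Reachable graph of P (5 states):
  p0 = b.b.b.(0 + 0 + 0 + a.0) | =b=> p1
  p1 = b.b.(0 + 0 + 0 + a.0) | =b=> p2
  p2 = b.(0 + 0 + 0 + a.0) | =b=> p3
  p3 = 0 + 0 + 0 + a.0 | =a=> p4
  p4 = 0 | ∅
Reachable graph of Q (5 states):
  q0 = b.b.b.(0 + 0 + a.0) | =b=> q1
  q1 = b.b.(0 + 0 + a.0) | =b=> q2
  q2 = b.(0 + 0 + a.0) | =b=> q3
  q3 = 0 + 0 + a.0 | =a=> q4
  q4 = 0 | ∅
Partition-refinement fixed point:
  B0 = {p0, q0}
  B1 = {p1, q1}
  B2 = {p2, q2}
  B3 = {p3, q3}
  B4 = {p4, q4}
p0 ∈ B0, q0 ∈ B0 → same block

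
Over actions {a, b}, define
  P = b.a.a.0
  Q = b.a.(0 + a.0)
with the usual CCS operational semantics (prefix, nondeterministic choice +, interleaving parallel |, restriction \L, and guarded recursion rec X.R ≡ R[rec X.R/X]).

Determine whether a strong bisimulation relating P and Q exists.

P's transition system — 4 states:
  m0 = b.a.a.0 ⊢ —b→ m1
  m1 = a.a.0 ⊢ —a→ m2
  m2 = a.0 ⊢ —a→ m3
  m3 = 0 ⊢ ·
Q's transition system — 4 states:
  n0 = b.a.(0 + a.0) ⊢ —b→ n1
  n1 = a.(0 + a.0) ⊢ —a→ n2
  n2 = 0 + a.0 ⊢ —a→ n3
  n3 = 0 ⊢ ·
Bisimilarity quotient blocks:
  B0 = {m0, n0}
  B1 = {m1, n1}
  B2 = {m2, n2}
  B3 = {m3, n3}
m0 ∈ B0, n0 ∈ B0 → same block

bisimilar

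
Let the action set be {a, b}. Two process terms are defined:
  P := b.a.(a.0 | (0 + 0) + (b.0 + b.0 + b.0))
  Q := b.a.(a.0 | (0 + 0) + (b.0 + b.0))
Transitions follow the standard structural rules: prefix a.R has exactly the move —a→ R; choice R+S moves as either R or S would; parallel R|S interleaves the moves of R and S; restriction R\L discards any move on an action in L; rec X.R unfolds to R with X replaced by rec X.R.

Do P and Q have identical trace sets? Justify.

Reachable graph of P (5 states):
  u0 = b.a.(a.0 | (0 + 0) + (b.0 + b.0 + b.0)) has moves =b=> u1
  u1 = a.(a.0 | (0 + 0) + (b.0 + b.0 + b.0)) has moves =a=> u2
  u2 = a.0 | (0 + 0) + (b.0 + b.0 + b.0) has moves =a=> u3, =b=> u4
  u3 = 0 | (0 + 0) has moves ∅
  u4 = 0 has moves ∅
Reachable graph of Q (5 states):
  v0 = b.a.(a.0 | (0 + 0) + (b.0 + b.0)) has moves =b=> v1
  v1 = a.(a.0 | (0 + 0) + (b.0 + b.0)) has moves =a=> v2
  v2 = a.0 | (0 + 0) + (b.0 + b.0) has moves =a=> v3, =b=> v4
  v3 = 0 | (0 + 0) has moves ∅
  v4 = 0 has moves ∅
Bisimilarity quotient blocks:
  B0 = {u0, v0}
  B1 = {u1, v1}
  B2 = {u2, v2}
  B3 = {u3, u4, v3, v4}
u0 ∈ B0, v0 ∈ B0 → same block
Bisimilar ⇒ trace-equivalent.

traces(P) = traces(Q)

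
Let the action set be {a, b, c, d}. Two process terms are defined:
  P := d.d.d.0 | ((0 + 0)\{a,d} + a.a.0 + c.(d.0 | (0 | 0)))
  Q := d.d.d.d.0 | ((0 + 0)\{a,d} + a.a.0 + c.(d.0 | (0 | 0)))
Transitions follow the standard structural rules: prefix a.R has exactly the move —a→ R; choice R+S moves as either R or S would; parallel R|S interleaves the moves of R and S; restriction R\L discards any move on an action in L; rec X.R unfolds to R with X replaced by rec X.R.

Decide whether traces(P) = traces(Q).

Reachable graph of P (20 states):
  s0 = d.d.d.0 | ((0 + 0)\{a,d} + a.a.0 + c.(d.0 | (0 | 0))) → =a=> s1, =c=> s2, =d=> s3
  s1 = d.d.d.0 | a.0 → =a=> s4, =d=> s5
  s2 = d.d.d.0 | (d.0 | (0 | 0)) → =d=> s6, =d=> s7
  s3 = d.d.0 | ((0 + 0)\{a,d} + a.a.0 + c.(d.0 | (0 | 0))) → =a=> s5, =c=> s6, =d=> s8
  s4 = d.d.d.0 | 0 → =d=> s9
  s5 = d.d.0 | a.0 → =a=> s9, =d=> s10
  s6 = d.d.0 | (d.0 | (0 | 0)) → =d=> s11, =d=> s12
  s7 = d.d.d.0 | (0 | (0 | 0)) → =d=> s12
  s8 = d.0 | ((0 + 0)\{a,d} + a.a.0 + c.(d.0 | (0 | 0))) → =a=> s10, =c=> s11, =d=> s13
  s9 = d.d.0 | 0 → =d=> s14
  s10 = d.0 | a.0 → =a=> s14, =d=> s15
  s11 = d.0 | (d.0 | (0 | 0)) → =d=> s16, =d=> s17
  s12 = d.d.0 | (0 | (0 | 0)) → =d=> s17
  s13 = 0 | ((0 + 0)\{a,d} + a.a.0 + c.(d.0 | (0 | 0))) → =a=> s15, =c=> s16
  s14 = d.0 | 0 → =d=> s18
  s15 = 0 | a.0 → =a=> s18
  s16 = 0 | (d.0 | (0 | 0)) → =d=> s19
  s17 = d.0 | (0 | (0 | 0)) → =d=> s19
  s18 = 0 | 0 → (no moves)
  s19 = 0 | (0 | (0 | 0)) → (no moves)
Reachable graph of Q (25 states):
  t0 = d.d.d.d.0 | ((0 + 0)\{a,d} + a.a.0 + c.(d.0 | (0 | 0))) → =a=> t1, =c=> t2, =d=> t3
  t1 = d.d.d.d.0 | a.0 → =a=> t4, =d=> t5
  t2 = d.d.d.d.0 | (d.0 | (0 | 0)) → =d=> t6, =d=> t7
  t3 = d.d.d.0 | ((0 + 0)\{a,d} + a.a.0 + c.(d.0 | (0 | 0))) → =a=> t5, =c=> t6, =d=> t8
  t4 = d.d.d.d.0 | 0 → =d=> t9
  t5 = d.d.d.0 | a.0 → =a=> t9, =d=> t10
  t6 = d.d.d.0 | (d.0 | (0 | 0)) → =d=> t11, =d=> t12
  t7 = d.d.d.d.0 | (0 | (0 | 0)) → =d=> t12
  t8 = d.d.0 | ((0 + 0)\{a,d} + a.a.0 + c.(d.0 | (0 | 0))) → =a=> t10, =c=> t11, =d=> t13
  t9 = d.d.d.0 | 0 → =d=> t14
  t10 = d.d.0 | a.0 → =a=> t14, =d=> t15
  t11 = d.d.0 | (d.0 | (0 | 0)) → =d=> t16, =d=> t17
  t12 = d.d.d.0 | (0 | (0 | 0)) → =d=> t17
  t13 = d.0 | ((0 + 0)\{a,d} + a.a.0 + c.(d.0 | (0 | 0))) → =a=> t15, =c=> t16, =d=> t18
  t14 = d.d.0 | 0 → =d=> t19
  t15 = d.0 | a.0 → =a=> t19, =d=> t20
  t16 = d.0 | (d.0 | (0 | 0)) → =d=> t21, =d=> t22
  t17 = d.d.0 | (0 | (0 | 0)) → =d=> t22
  t18 = 0 | ((0 + 0)\{a,d} + a.a.0 + c.(d.0 | (0 | 0))) → =a=> t20, =c=> t21
  t19 = d.0 | 0 → =d=> t23
  t20 = 0 | a.0 → =a=> t23
  t21 = 0 | (d.0 | (0 | 0)) → =d=> t24
  t22 = d.0 | (0 | (0 | 0)) → =d=> t24
  t23 = 0 | 0 → (no moves)
  t24 = 0 | (0 | (0 | 0)) → (no moves)
Run σ = ⟨dddd⟩ on Q: start {t0}
  step 1 (d): {t3}
  step 2 (d): {t8}
  step 3 (d): {t13}
  step 4 (d): {t18}
  Q completes σ.
Run σ = ⟨dddd⟩ on P: start {s0}
  step 1 (d): {s3}
  step 2 (d): {s8}
  step 3 (d): {s13}
  step 4 (d): ∅  — P cannot continue

trace-distinct — witness ⟨dddd⟩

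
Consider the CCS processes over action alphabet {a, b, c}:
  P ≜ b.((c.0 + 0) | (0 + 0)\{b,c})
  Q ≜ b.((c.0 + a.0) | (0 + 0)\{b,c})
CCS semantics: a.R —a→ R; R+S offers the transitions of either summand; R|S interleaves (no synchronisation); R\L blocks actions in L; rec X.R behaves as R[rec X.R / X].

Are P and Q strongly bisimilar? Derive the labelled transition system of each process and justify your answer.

P ≁ Q

Reachable graph of P (3 states):
  m0 = b.((c.0 + 0) | (0 + 0)\{b,c}) ⊢ --b--▸ m1
  m1 = (c.0 + 0) | (0 + 0)\{b,c} ⊢ --c--▸ m2
  m2 = 0 | (0 + 0)\{b,c} ⊢ (no moves)
Reachable graph of Q (3 states):
  n0 = b.((c.0 + a.0) | (0 + 0)\{b,c}) ⊢ --b--▸ n1
  n1 = (c.0 + a.0) | (0 + 0)\{b,c} ⊢ --a--▸ n2, --c--▸ n2
  n2 = 0 | (0 + 0)\{b,c} ⊢ (no moves)
Coarsest stable partition (strong bisimilarity classes):
  B0 = {m0}
  B1 = {m1}
  B2 = {m2, n2}
  B3 = {n0}
  B4 = {n1}
m0 ∈ B0, n0 ∈ B3 → different blocks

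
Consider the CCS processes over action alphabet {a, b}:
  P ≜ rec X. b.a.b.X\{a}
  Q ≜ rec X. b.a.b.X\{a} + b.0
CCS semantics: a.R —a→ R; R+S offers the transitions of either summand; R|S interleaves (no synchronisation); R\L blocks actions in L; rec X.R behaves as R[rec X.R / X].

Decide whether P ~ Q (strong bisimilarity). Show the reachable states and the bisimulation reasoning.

Reachable graph of P (5 states):
  p0 = rec X. b.a.b.X\{a} ⊢ --b--▸ p1
  p1 = a.b.(rec X. b.a.b.X\{a})\{a} ⊢ --a--▸ p2
  p2 = b.(rec X. b.a.b.X\{a})\{a} ⊢ --b--▸ p3
  p3 = (rec X. b.a.b.X\{a})\{a} ⊢ --b--▸ p4
  p4 = (a.b.(rec X. b.a.b.X\{a})\{a})\{a} ⊢ (no moves)
Reachable graph of Q (7 states):
  q0 = rec X. b.a.b.X\{a} + b.0 ⊢ --b--▸ q1, --b--▸ q2
  q1 = 0 ⊢ (no moves)
  q2 = a.b.(rec X. b.a.b.X\{a} + b.0)\{a} ⊢ --a--▸ q3
  q3 = b.(rec X. b.a.b.X\{a} + b.0)\{a} ⊢ --b--▸ q4
  q4 = (rec X. b.a.b.X\{a} + b.0)\{a} ⊢ --b--▸ q5, --b--▸ q6
  q5 = (a.b.(rec X. b.a.b.X\{a} + b.0)\{a})\{a} ⊢ (no moves)
  q6 = 0\{a} ⊢ (no moves)
Partition-refinement fixed point:
  B0 = {p0}
  B1 = {p1, q2}
  B2 = {p2, q3}
  B3 = {p3, q4}
  B4 = {p4, q1, q5, q6}
  B5 = {q0}
p0 ∈ B0, q0 ∈ B5 → different blocks

not bisimilar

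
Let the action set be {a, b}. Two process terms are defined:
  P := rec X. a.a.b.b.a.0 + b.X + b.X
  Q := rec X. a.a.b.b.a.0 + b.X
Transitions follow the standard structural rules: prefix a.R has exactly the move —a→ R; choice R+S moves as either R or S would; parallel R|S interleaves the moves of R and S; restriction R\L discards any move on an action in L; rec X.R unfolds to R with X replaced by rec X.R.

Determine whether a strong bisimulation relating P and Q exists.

P's transition system — 6 states:
  p0 = rec X. a.a.b.b.a.0 + b.X + b.X :: —a→ p1, —b→ p0
  p1 = a.b.b.a.0 :: —a→ p2
  p2 = b.b.a.0 :: —b→ p3
  p3 = b.a.0 :: —b→ p4
  p4 = a.0 :: —a→ p5
  p5 = 0 :: deadlocked
Q's transition system — 6 states:
  q0 = rec X. a.a.b.b.a.0 + b.X :: —a→ q1, —b→ q0
  q1 = a.b.b.a.0 :: —a→ q2
  q2 = b.b.a.0 :: —b→ q3
  q3 = b.a.0 :: —b→ q4
  q4 = a.0 :: —a→ q5
  q5 = 0 :: deadlocked
Partition-refinement fixed point:
  B0 = {p0, q0}
  B1 = {p1, q1}
  B2 = {p2, q2}
  B3 = {p3, q3}
  B4 = {p4, q4}
  B5 = {p5, q5}
p0 ∈ B0, q0 ∈ B0 → same block

bisimilar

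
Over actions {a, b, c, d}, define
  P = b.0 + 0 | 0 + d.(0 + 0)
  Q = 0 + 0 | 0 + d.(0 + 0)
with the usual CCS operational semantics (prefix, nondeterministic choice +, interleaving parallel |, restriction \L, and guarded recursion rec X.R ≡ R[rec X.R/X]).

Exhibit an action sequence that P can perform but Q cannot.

P's transition system — 3 states:
  s0 = b.0 + 0 | 0 + d.(0 + 0) has moves --b--▸ s1, --d--▸ s2
  s1 = 0 has moves ∅
  s2 = 0 + 0 has moves ∅
Q's transition system — 2 states:
  t0 = 0 + 0 | 0 + d.(0 + 0) has moves --d--▸ t1
  t1 = 0 + 0 has moves ∅
Trace ⟨b⟩ through P, begin at {s0}:
  step 1 (b): {s1}
  P completes σ.
Trace ⟨b⟩ through Q, begin at {t0}:
  step 1 (b): no successor for Q

b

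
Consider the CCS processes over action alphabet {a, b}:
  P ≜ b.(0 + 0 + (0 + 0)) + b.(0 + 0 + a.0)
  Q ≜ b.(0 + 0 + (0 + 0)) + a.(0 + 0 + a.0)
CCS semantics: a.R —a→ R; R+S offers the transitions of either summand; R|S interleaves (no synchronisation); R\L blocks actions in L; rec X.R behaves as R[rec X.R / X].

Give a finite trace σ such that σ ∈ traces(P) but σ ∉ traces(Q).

P's transition system — 4 states:
  p0 = b.(0 + 0 + (0 + 0)) + b.(0 + 0 + a.0) has moves —b→ p1, —b→ p2
  p1 = 0 + 0 + (0 + 0) has moves stopped
  p2 = 0 + 0 + a.0 has moves —a→ p3
  p3 = 0 has moves stopped
Q's transition system — 4 states:
  q0 = b.(0 + 0 + (0 + 0)) + a.(0 + 0 + a.0) has moves —a→ q1, —b→ q2
  q1 = 0 + 0 + a.0 has moves —a→ q3
  q2 = 0 + 0 + (0 + 0) has moves stopped
  q3 = 0 has moves stopped
Trace ⟨ba⟩ through P, begin at {p0}:
  after b @ step 1: {p1, p2}
  after a @ step 2: {p3}
  P completes σ.
Trace ⟨ba⟩ through Q, begin at {q0}:
  after b @ step 1: {q2}
  after a @ step 2: ∅ (Q stuck)

ba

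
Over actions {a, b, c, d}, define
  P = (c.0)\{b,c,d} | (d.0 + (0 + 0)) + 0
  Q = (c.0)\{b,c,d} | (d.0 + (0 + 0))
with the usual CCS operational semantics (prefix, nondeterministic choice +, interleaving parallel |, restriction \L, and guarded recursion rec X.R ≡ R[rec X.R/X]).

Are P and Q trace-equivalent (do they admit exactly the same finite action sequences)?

trace-equivalent

LTS(P): 2 reachable states
  m0 = (c.0)\{b,c,d} | (d.0 + (0 + 0)) + 0 has moves =d=> m1
  m1 = (c.0)\{b,c,d} | 0 has moves ∅
LTS(Q): 2 reachable states
  n0 = (c.0)\{b,c,d} | (d.0 + (0 + 0)) has moves =d=> n1
  n1 = (c.0)\{b,c,d} | 0 has moves ∅
Partition-refinement fixed point:
  B0 = {m0, n0}
  B1 = {m1, n1}
m0 ∈ B0, n0 ∈ B0 → same block
Bisimilar ⇒ trace-equivalent.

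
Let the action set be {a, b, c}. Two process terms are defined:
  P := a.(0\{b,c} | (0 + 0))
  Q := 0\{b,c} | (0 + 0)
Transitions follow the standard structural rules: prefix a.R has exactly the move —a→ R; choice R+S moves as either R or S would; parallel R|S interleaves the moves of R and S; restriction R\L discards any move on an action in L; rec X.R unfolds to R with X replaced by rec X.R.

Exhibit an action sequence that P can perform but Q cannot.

P's transition system — 2 states:
  u0 = a.(0\{b,c} | (0 + 0)) ⊢ ··a··> u1
  u1 = 0\{b,c} | (0 + 0) ⊢ deadlocked
Q's transition system — 1 states:
  v0 = 0\{b,c} | (0 + 0) ⊢ deadlocked
Run σ = ⟨a⟩ on P: start {u0}
  after a @ step 1: {u1}
  P completes σ.
Run σ = ⟨a⟩ on Q: start {v0}
  after a @ step 1: no successor for Q

a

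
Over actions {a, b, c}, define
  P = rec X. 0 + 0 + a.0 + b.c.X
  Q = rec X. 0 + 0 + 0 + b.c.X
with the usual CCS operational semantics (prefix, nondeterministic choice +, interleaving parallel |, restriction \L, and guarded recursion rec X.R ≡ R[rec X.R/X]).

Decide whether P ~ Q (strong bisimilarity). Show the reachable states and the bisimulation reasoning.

P ≁ Q

LTS(P): 3 reachable states
  s0 = rec X. 0 + 0 + a.0 + b.c.X | --a--▸ s1, --b--▸ s2
  s1 = 0 | stopped
  s2 = c.(rec X. 0 + 0 + a.0 + b.c.X) | --c--▸ s0
LTS(Q): 2 reachable states
  t0 = rec X. 0 + 0 + 0 + b.c.X | --b--▸ t1
  t1 = c.(rec X. 0 + 0 + 0 + b.c.X) | --c--▸ t0
Partition-refinement fixed point:
  B0 = {s0}
  B1 = {s1}
  B2 = {s2}
  B3 = {t0}
  B4 = {t1}
s0 ∈ B0, t0 ∈ B3 → different blocks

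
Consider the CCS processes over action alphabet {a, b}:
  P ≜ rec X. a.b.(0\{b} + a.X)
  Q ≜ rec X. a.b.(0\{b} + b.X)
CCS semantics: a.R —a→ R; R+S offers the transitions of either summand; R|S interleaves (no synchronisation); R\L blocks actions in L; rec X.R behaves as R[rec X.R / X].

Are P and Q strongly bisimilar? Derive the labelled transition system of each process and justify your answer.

P's transition system — 3 states:
  m0 = rec X. a.b.(0\{b} + a.X) ⊢ -a-> m1
  m1 = b.(0\{b} + a.(rec X. a.b.(0\{b} + a.X))) ⊢ -b-> m2
  m2 = 0\{b} + a.(rec X. a.b.(0\{b} + a.X)) ⊢ -a-> m0
Q's transition system — 3 states:
  n0 = rec X. a.b.(0\{b} + b.X) ⊢ -a-> n1
  n1 = b.(0\{b} + b.(rec X. a.b.(0\{b} + b.X))) ⊢ -b-> n2
  n2 = 0\{b} + b.(rec X. a.b.(0\{b} + b.X)) ⊢ -b-> n0
Partition-refinement fixed point:
  B0 = {m0}
  B1 = {m1}
  B2 = {m2}
  B3 = {n0}
  B4 = {n1}
  B5 = {n2}
m0 ∈ B0, n0 ∈ B3 → different blocks

P ≁ Q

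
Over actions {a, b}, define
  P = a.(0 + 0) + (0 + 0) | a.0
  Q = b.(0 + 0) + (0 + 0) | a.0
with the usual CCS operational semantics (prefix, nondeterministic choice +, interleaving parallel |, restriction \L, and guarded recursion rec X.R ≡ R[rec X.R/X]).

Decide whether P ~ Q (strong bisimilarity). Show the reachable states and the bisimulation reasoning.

Reachable graph of P (3 states):
  s0 = a.(0 + 0) + (0 + 0) | a.0 → -a-> s1, -a-> s2
  s1 = (0 + 0) | 0 → (no moves)
  s2 = 0 + 0 → (no moves)
Reachable graph of Q (3 states):
  t0 = b.(0 + 0) + (0 + 0) | a.0 → -a-> t1, -b-> t2
  t1 = (0 + 0) | 0 → (no moves)
  t2 = 0 + 0 → (no moves)
Partition-refinement fixed point:
  B0 = {s0}
  B1 = {s1, s2, t1, t2}
  B2 = {t0}
s0 ∈ B0, t0 ∈ B2 → different blocks

P ≁ Q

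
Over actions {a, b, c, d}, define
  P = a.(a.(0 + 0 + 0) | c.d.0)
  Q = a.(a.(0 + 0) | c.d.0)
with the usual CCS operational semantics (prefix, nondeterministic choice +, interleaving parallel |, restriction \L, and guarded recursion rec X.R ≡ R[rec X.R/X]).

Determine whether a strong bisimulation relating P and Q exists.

LTS(P): 7 reachable states
  m0 = a.(a.(0 + 0 + 0) | c.d.0) → —a→ m1
  m1 = a.(0 + 0 + 0) | c.d.0 → —a→ m2, —c→ m3
  m2 = (0 + 0 + 0) | c.d.0 → —c→ m4
  m3 = a.(0 + 0 + 0) | d.0 → —a→ m4, —d→ m5
  m4 = (0 + 0 + 0) | d.0 → —d→ m6
  m5 = a.(0 + 0 + 0) | 0 → —a→ m6
  m6 = (0 + 0 + 0) | 0 → stopped
LTS(Q): 7 reachable states
  n0 = a.(a.(0 + 0) | c.d.0) → —a→ n1
  n1 = a.(0 + 0) | c.d.0 → —a→ n2, —c→ n3
  n2 = (0 + 0) | c.d.0 → —c→ n4
  n3 = a.(0 + 0) | d.0 → —a→ n4, —d→ n5
  n4 = (0 + 0) | d.0 → —d→ n6
  n5 = a.(0 + 0) | 0 → —a→ n6
  n6 = (0 + 0) | 0 → stopped
Bisimilarity quotient blocks:
  B0 = {m0, n0}
  B1 = {m1, n1}
  B2 = {m3, n3}
  B3 = {m5, n5}
  B4 = {m6, n6}
  B5 = {m4, n4}
  B6 = {m2, n2}
m0 ∈ B0, n0 ∈ B0 → same block

bisimilar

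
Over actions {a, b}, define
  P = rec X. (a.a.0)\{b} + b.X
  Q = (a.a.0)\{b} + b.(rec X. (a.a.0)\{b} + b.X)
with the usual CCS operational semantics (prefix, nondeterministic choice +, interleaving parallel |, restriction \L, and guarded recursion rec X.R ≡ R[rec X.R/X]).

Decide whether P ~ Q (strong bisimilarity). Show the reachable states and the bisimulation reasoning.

LTS(P): 3 reachable states
  p0 = rec X. (a.a.0)\{b} + b.X ⊢ ··a··> p1, ··b··> p0
  p1 = (a.0)\{b} ⊢ ··a··> p2
  p2 = 0\{b} ⊢ deadlocked
LTS(Q): 4 reachable states
  q0 = (a.a.0)\{b} + b.(rec X. (a.a.0)\{b} + b.X) ⊢ ··a··> q1, ··b··> q2
  q1 = (a.0)\{b} ⊢ ··a··> q3
  q2 = rec X. (a.a.0)\{b} + b.X ⊢ ··a··> q1, ··b··> q2
  q3 = 0\{b} ⊢ deadlocked
Coarsest stable partition (strong bisimilarity classes):
  B0 = {p0, q0, q2}
  B1 = {p1, q1}
  B2 = {p2, q3}
p0 ∈ B0, q0 ∈ B0 → same block

YES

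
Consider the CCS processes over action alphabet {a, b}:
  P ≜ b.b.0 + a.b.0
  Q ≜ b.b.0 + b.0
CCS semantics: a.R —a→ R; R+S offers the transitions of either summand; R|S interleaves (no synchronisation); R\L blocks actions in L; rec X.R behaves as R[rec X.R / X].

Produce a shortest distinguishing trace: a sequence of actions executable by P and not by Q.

a

LTS(P): 3 reachable states
  u0 = b.b.0 + a.b.0 :: —a→ u1, —b→ u1
  u1 = b.0 :: —b→ u2
  u2 = 0 :: stopped
LTS(Q): 3 reachable states
  v0 = b.b.0 + b.0 :: —b→ v1, —b→ v2
  v1 = 0 :: stopped
  v2 = b.0 :: —b→ v1
Trace ⟨a⟩ through P, begin at {u0}:
  after a @ step 1: {u1}
  P completes σ.
Trace ⟨a⟩ through Q, begin at {v0}:
  after a @ step 1: ∅ (Q stuck)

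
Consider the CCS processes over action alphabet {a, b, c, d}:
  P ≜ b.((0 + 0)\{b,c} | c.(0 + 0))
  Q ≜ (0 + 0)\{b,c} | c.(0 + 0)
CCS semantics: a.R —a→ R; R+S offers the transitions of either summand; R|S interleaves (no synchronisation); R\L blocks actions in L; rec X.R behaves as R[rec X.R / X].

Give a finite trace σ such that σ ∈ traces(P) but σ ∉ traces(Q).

b

P's transition system — 3 states:
  s0 = b.((0 + 0)\{b,c} | c.(0 + 0)) → -b-> s1
  s1 = (0 + 0)\{b,c} | c.(0 + 0) → -c-> s2
  s2 = (0 + 0)\{b,c} | (0 + 0) → (no moves)
Q's transition system — 2 states:
  t0 = (0 + 0)\{b,c} | c.(0 + 0) → -c-> t1
  t1 = (0 + 0)\{b,c} | (0 + 0) → (no moves)
Run σ = ⟨b⟩ on P: start {s0}
  [1] b ⇒ {s1}
  — P admits the full trace.
Run σ = ⟨b⟩ on Q: start {t0}
  [1] b ⇒ no successor for Q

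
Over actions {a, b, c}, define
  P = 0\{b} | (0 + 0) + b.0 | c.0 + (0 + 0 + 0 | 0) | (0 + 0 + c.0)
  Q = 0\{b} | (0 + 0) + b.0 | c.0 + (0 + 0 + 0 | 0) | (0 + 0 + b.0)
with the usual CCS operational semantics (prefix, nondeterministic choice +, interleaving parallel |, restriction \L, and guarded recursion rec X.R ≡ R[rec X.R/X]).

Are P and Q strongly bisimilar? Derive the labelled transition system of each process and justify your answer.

NO

Reachable graph of P (5 states):
  m0 = 0\{b} | (0 + 0) + b.0 | c.0 + (0 + 0 + 0 | 0) | (0 + 0 + c.0) | —b→ m1, —c→ m2, —c→ m3
  m1 = 0 | c.0 | —c→ m4
  m2 = (0 + 0 + 0 | 0) | 0 | stopped
  m3 = b.0 | 0 | —b→ m4
  m4 = 0 | 0 | stopped
Reachable graph of Q (5 states):
  n0 = 0\{b} | (0 + 0) + b.0 | c.0 + (0 + 0 + 0 | 0) | (0 + 0 + b.0) | —b→ n1, —b→ n2, —c→ n3
  n1 = (0 + 0 + 0 | 0) | 0 | stopped
  n2 = 0 | c.0 | —c→ n4
  n3 = b.0 | 0 | —b→ n4
  n4 = 0 | 0 | stopped
Bisimilarity quotient blocks:
  B0 = {m0}
  B1 = {m1, n2}
  B2 = {m2, m4, n1, n4}
  B3 = {m3, n3}
  B4 = {n0}
m0 ∈ B0, n0 ∈ B4 → different blocks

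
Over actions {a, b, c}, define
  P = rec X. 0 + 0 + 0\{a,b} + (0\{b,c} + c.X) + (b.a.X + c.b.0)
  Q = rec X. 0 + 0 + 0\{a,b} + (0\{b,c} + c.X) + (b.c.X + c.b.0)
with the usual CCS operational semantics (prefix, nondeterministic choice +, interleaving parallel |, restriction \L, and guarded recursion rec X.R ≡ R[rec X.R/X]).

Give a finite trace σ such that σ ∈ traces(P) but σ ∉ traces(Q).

P's transition system — 4 states:
  u0 = rec X. 0 + 0 + 0\{a,b} + (0\{b,c} + c.X) + (b.a.X + c.b.0) :: =b=> u1, =c=> u0, =c=> u2
  u1 = a.(rec X. 0 + 0 + 0\{a,b} + (0\{b,c} + c.X) + (b.a.X + c.b.0)) :: =a=> u0
  u2 = b.0 :: =b=> u3
  u3 = 0 :: ∅
Q's transition system — 4 states:
  v0 = rec X. 0 + 0 + 0\{a,b} + (0\{b,c} + c.X) + (b.c.X + c.b.0) :: =b=> v1, =c=> v0, =c=> v2
  v1 = c.(rec X. 0 + 0 + 0\{a,b} + (0\{b,c} + c.X) + (b.c.X + c.b.0)) :: =c=> v0
  v2 = b.0 :: =b=> v3
  v3 = 0 :: ∅
Run σ = ⟨ba⟩ on P: start {u0}
  step 1 (b): {u1}
  step 2 (a): {u0}
  — P admits the full trace.
Run σ = ⟨ba⟩ on Q: start {v0}
  step 1 (b): {v1}
  step 2 (a): ∅ (Q stuck)

ba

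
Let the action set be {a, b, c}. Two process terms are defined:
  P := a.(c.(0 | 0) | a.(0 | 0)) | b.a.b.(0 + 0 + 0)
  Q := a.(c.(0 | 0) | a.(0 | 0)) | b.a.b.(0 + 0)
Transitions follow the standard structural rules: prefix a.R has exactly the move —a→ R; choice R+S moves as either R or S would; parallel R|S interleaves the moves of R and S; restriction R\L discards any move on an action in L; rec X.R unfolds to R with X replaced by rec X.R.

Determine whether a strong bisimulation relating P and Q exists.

Reachable graph of P (20 states):
  p0 = a.(c.(0 | 0) | a.(0 | 0)) | b.a.b.(0 + 0 + 0) ⊢ =a=> p1, =b=> p2
  p1 = c.(0 | 0) | a.(0 | 0) | b.a.b.(0 + 0 + 0) ⊢ =a=> p3, =b=> p4, =c=> p5
  p2 = a.(c.(0 | 0) | a.(0 | 0)) | a.b.(0 + 0 + 0) ⊢ =a=> p4, =a=> p6
  p3 = c.(0 | 0) | (0 | 0) | b.a.b.(0 + 0 + 0) ⊢ =b=> p7, =c=> p8
  p4 = c.(0 | 0) | a.(0 | 0) | a.b.(0 + 0 + 0) ⊢ =a=> p7, =a=> p9, =c=> p10
  p5 = 0 | 0 | a.(0 | 0) | b.a.b.(0 + 0 + 0) ⊢ =a=> p8, =b=> p10
  p6 = a.(c.(0 | 0) | a.(0 | 0)) | b.(0 + 0 + 0) ⊢ =a=> p9, =b=> p11
  p7 = c.(0 | 0) | (0 | 0) | a.b.(0 + 0 + 0) ⊢ =a=> p12, =c=> p13
  p8 = 0 | 0 | (0 | 0) | b.a.b.(0 + 0 + 0) ⊢ =b=> p13
  p9 = c.(0 | 0) | a.(0 | 0) | b.(0 + 0 + 0) ⊢ =a=> p12, =b=> p14, =c=> p15
  p10 = 0 | 0 | a.(0 | 0) | a.b.(0 + 0 + 0) ⊢ =a=> p13, =a=> p15
  p11 = a.(c.(0 | 0) | a.(0 | 0)) | (0 + 0 + 0) ⊢ =a=> p14
  p12 = c.(0 | 0) | (0 | 0) | b.(0 + 0 + 0) ⊢ =b=> p16, =c=> p17
  p13 = 0 | 0 | (0 | 0) | a.b.(0 + 0 + 0) ⊢ =a=> p17
  p14 = c.(0 | 0) | a.(0 | 0) | (0 + 0 + 0) ⊢ =a=> p16, =c=> p18
  p15 = 0 | 0 | a.(0 | 0) | b.(0 + 0 + 0) ⊢ =a=> p17, =b=> p18
  p16 = c.(0 | 0) | (0 | 0) | (0 + 0 + 0) ⊢ =c=> p19
  p17 = 0 | 0 | (0 | 0) | b.(0 + 0 + 0) ⊢ =b=> p19
  p18 = 0 | 0 | a.(0 | 0) | (0 + 0 + 0) ⊢ =a=> p19
  p19 = 0 | 0 | (0 | 0) | (0 + 0 + 0) ⊢ (no moves)
Reachable graph of Q (20 states):
  q0 = a.(c.(0 | 0) | a.(0 | 0)) | b.a.b.(0 + 0) ⊢ =a=> q1, =b=> q2
  q1 = c.(0 | 0) | a.(0 | 0) | b.a.b.(0 + 0) ⊢ =a=> q3, =b=> q4, =c=> q5
  q2 = a.(c.(0 | 0) | a.(0 | 0)) | a.b.(0 + 0) ⊢ =a=> q4, =a=> q6
  q3 = c.(0 | 0) | (0 | 0) | b.a.b.(0 + 0) ⊢ =b=> q7, =c=> q8
  q4 = c.(0 | 0) | a.(0 | 0) | a.b.(0 + 0) ⊢ =a=> q7, =a=> q9, =c=> q10
  q5 = 0 | 0 | a.(0 | 0) | b.a.b.(0 + 0) ⊢ =a=> q8, =b=> q10
  q6 = a.(c.(0 | 0) | a.(0 | 0)) | b.(0 + 0) ⊢ =a=> q9, =b=> q11
  q7 = c.(0 | 0) | (0 | 0) | a.b.(0 + 0) ⊢ =a=> q12, =c=> q13
  q8 = 0 | 0 | (0 | 0) | b.a.b.(0 + 0) ⊢ =b=> q13
  q9 = c.(0 | 0) | a.(0 | 0) | b.(0 + 0) ⊢ =a=> q12, =b=> q14, =c=> q15
  q10 = 0 | 0 | a.(0 | 0) | a.b.(0 + 0) ⊢ =a=> q13, =a=> q15
  q11 = a.(c.(0 | 0) | a.(0 | 0)) | (0 + 0) ⊢ =a=> q14
  q12 = c.(0 | 0) | (0 | 0) | b.(0 + 0) ⊢ =b=> q16, =c=> q17
  q13 = 0 | 0 | (0 | 0) | a.b.(0 + 0) ⊢ =a=> q17
  q14 = c.(0 | 0) | a.(0 | 0) | (0 + 0) ⊢ =a=> q16, =c=> q18
  q15 = 0 | 0 | a.(0 | 0) | b.(0 + 0) ⊢ =a=> q17, =b=> q18
  q16 = c.(0 | 0) | (0 | 0) | (0 + 0) ⊢ =c=> q19
  q17 = 0 | 0 | (0 | 0) | b.(0 + 0) ⊢ =b=> q19
  q18 = 0 | 0 | a.(0 | 0) | (0 + 0) ⊢ =a=> q19
  q19 = 0 | 0 | (0 | 0) | (0 + 0) ⊢ (no moves)
Bisimilarity quotient blocks:
  B0 = {p0, q0}
  B1 = {p2, q2}
  B2 = {p4, q4}
  B3 = {p9, q9}
  B4 = {p12, q12}
  B5 = {p16, q16}
  B6 = {p19, q19}
  B7 = {p17, q17}
  B8 = {p14, q14}
  B9 = {p18, q18}
  B10 = {p15, q15}
  B11 = {p10, q10}
  B12 = {p13, q13}
  B13 = {p7, q7}
  B14 = {p6, q6}
  B15 = {p11, q11}
  B16 = {p1, q1}
  B17 = {p3, q3}
  B18 = {p8, q8}
  B19 = {p5, q5}
p0 ∈ B0, q0 ∈ B0 → same block

P ~ Q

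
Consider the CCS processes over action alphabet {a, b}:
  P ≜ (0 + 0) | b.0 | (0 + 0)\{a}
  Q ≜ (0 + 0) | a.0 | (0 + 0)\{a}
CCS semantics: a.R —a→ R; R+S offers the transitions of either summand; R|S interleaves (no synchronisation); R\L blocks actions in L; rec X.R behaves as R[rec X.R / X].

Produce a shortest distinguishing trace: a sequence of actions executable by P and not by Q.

LTS(P): 2 reachable states
  u0 = (0 + 0) | b.0 | (0 + 0)\{a} → -b-> u1
  u1 = (0 + 0) | 0 | (0 + 0)\{a} → ·
LTS(Q): 2 reachable states
  v0 = (0 + 0) | a.0 | (0 + 0)\{a} → -a-> v1
  v1 = (0 + 0) | 0 | (0 + 0)\{a} → ·
Trace ⟨b⟩ through P, begin at {u0}:
  after b @ step 1: {u1}
  P completes σ.
Trace ⟨b⟩ through Q, begin at {v0}:
  after b @ step 1: ∅  — Q cannot continue

b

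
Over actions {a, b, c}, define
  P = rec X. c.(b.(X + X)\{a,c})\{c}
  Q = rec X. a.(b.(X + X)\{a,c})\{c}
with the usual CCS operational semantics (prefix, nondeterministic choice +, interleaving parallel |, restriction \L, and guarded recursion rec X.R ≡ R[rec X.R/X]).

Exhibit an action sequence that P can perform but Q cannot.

LTS(P): 3 reachable states
  p0 = rec X. c.(b.(X + X)\{a,c})\{c} has moves -c-> p1
  p1 = (b.((rec X. c.(b.(X + X)\{a,c})\{c}) + (rec X. c.(b.(X + X)\{a,c})\{c}))\{a,c})\{c} has moves -b-> p2
  p2 = ((rec X. c.(b.(X + X)\{a,c})\{c}) + (rec X. c.(b.(X + X)\{a,c})\{c}))\{a,c}\{c} has moves deadlocked
LTS(Q): 3 reachable states
  q0 = rec X. a.(b.(X + X)\{a,c})\{c} has moves -a-> q1
  q1 = (b.((rec X. a.(b.(X + X)\{a,c})\{c}) + (rec X. a.(b.(X + X)\{a,c})\{c}))\{a,c})\{c} has moves -b-> q2
  q2 = ((rec X. a.(b.(X + X)\{a,c})\{c}) + (rec X. a.(b.(X + X)\{a,c})\{c}))\{a,c}\{c} has moves deadlocked
Executing c from P (initial set {p0}):
  [1] c ⇒ {p1}
  P completes σ.
Executing c from Q (initial set {q0}):
  [1] c ⇒ no successor for Q

c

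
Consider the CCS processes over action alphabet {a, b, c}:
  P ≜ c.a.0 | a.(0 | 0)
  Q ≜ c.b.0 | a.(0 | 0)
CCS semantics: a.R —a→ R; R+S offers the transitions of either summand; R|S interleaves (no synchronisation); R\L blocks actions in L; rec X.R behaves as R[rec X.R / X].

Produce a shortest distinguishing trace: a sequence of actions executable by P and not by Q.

aca

P's transition system — 6 states:
  s0 = c.a.0 | a.(0 | 0) :: -a-> s1, -c-> s2
  s1 = c.a.0 | (0 | 0) :: -c-> s3
  s2 = a.0 | a.(0 | 0) :: -a-> s3, -a-> s4
  s3 = a.0 | (0 | 0) :: -a-> s5
  s4 = 0 | a.(0 | 0) :: -a-> s5
  s5 = 0 | (0 | 0) :: stopped
Q's transition system — 6 states:
  t0 = c.b.0 | a.(0 | 0) :: -a-> t1, -c-> t2
  t1 = c.b.0 | (0 | 0) :: -c-> t3
  t2 = b.0 | a.(0 | 0) :: -a-> t3, -b-> t4
  t3 = b.0 | (0 | 0) :: -b-> t5
  t4 = 0 | a.(0 | 0) :: -a-> t5
  t5 = 0 | (0 | 0) :: stopped
Executing aca from P (initial set {s0}):
  after a @ step 1: {s1}
  after c @ step 2: {s3}
  after a @ step 3: {s5}
  P completes σ.
Executing aca from Q (initial set {t0}):
  after a @ step 1: {t1}
  after c @ step 2: {t3}
  after a @ step 3: ∅  — Q cannot continue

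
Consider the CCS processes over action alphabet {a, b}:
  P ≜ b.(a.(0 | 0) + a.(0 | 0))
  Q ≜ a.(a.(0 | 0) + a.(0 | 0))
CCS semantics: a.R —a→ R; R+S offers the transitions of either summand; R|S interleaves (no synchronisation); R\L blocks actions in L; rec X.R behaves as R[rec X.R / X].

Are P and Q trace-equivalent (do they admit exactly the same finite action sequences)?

trace-distinct — witness ⟨b⟩

Reachable graph of P (3 states):
  s0 = b.(a.(0 | 0) + a.(0 | 0)) has moves =b=> s1
  s1 = a.(0 | 0) + a.(0 | 0) has moves =a=> s2
  s2 = 0 | 0 has moves ·
Reachable graph of Q (3 states):
  t0 = a.(a.(0 | 0) + a.(0 | 0)) has moves =a=> t1
  t1 = a.(0 | 0) + a.(0 | 0) has moves =a=> t2
  t2 = 0 | 0 has moves ·
Trace ⟨b⟩ through P, begin at {s0}:
  after b @ step 1: {s1}
  — P admits the full trace.
Trace ⟨b⟩ through Q, begin at {t0}:
  after b @ step 1: no successor for Q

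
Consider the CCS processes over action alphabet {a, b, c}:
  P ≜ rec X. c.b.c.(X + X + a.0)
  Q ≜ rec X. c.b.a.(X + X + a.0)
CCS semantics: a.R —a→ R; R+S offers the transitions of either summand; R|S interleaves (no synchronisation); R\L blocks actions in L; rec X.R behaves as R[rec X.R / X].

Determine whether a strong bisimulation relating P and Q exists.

LTS(P): 5 reachable states
  m0 = rec X. c.b.c.(X + X + a.0) | =c=> m1
  m1 = b.c.((rec X. c.b.c.(X + X + a.0)) + (rec X. c.b.c.(X + X + a.0)) + a.0) | =b=> m2
  m2 = c.((rec X. c.b.c.(X + X + a.0)) + (rec X. c.b.c.(X + X + a.0)) + a.0) | =c=> m3
  m3 = (rec X. c.b.c.(X + X + a.0)) + (rec X. c.b.c.(X + X + a.0)) + a.0 | =a=> m4, =c=> m1
  m4 = 0 | deadlocked
LTS(Q): 5 reachable states
  n0 = rec X. c.b.a.(X + X + a.0) | =c=> n1
  n1 = b.a.((rec X. c.b.a.(X + X + a.0)) + (rec X. c.b.a.(X + X + a.0)) + a.0) | =b=> n2
  n2 = a.((rec X. c.b.a.(X + X + a.0)) + (rec X. c.b.a.(X + X + a.0)) + a.0) | =a=> n3
  n3 = (rec X. c.b.a.(X + X + a.0)) + (rec X. c.b.a.(X + X + a.0)) + a.0 | =a=> n4, =c=> n1
  n4 = 0 | deadlocked
Coarsest stable partition (strong bisimilarity classes):
  B0 = {m0}
  B1 = {m1}
  B2 = {m2}
  B3 = {m3}
  B4 = {m4, n4}
  B5 = {n0}
  B6 = {n1}
  B7 = {n2}
  B8 = {n3}
m0 ∈ B0, n0 ∈ B5 → different blocks

NO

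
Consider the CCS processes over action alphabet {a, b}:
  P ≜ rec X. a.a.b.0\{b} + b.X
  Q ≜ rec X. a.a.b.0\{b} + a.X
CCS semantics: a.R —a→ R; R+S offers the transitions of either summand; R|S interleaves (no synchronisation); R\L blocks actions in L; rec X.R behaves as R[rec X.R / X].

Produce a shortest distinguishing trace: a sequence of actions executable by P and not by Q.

LTS(P): 4 reachable states
  m0 = rec X. a.a.b.0\{b} + b.X → ··a··> m1, ··b··> m0
  m1 = a.b.0\{b} → ··a··> m2
  m2 = b.0\{b} → ··b··> m3
  m3 = 0\{b} → (no moves)
LTS(Q): 4 reachable states
  n0 = rec X. a.a.b.0\{b} + a.X → ··a··> n0, ··a··> n1
  n1 = a.b.0\{b} → ··a··> n2
  n2 = b.0\{b} → ··b··> n3
  n3 = 0\{b} → (no moves)
Run σ = ⟨b⟩ on P: start {m0}
  [1] b ⇒ {m0}
  P completes σ.
Run σ = ⟨b⟩ on Q: start {n0}
  [1] b ⇒ ∅ (Q stuck)

b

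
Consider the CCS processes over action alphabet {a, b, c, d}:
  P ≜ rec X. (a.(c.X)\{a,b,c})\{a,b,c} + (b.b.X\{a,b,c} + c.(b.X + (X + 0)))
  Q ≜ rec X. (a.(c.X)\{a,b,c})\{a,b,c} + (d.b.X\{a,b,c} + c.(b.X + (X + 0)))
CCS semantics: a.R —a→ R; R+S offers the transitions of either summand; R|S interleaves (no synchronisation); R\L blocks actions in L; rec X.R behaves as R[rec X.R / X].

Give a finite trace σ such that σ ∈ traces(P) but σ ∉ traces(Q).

b

P's transition system — 4 states:
  u0 = rec X. (a.(c.X)\{a,b,c})\{a,b,c} + (b.b.X\{a,b,c} + c.(b.X + (X + 0))) ⊢ -b-> u1, -c-> u2
  u1 = b.(rec X. (a.(c.X)\{a,b,c})\{a,b,c} + (b.b.X\{a,b,c} + c.(b.X + (X + 0))))\{a,b,c} ⊢ -b-> u3
  u2 = b.(rec X. (a.(c.X)\{a,b,c})\{a,b,c} + (b.b.X\{a,b,c} + c.(b.X + (X + 0)))) + ((rec X. (a.(c.X)\{a,b,c})\{a,b,c} + (b.b.X\{a,b,c} + c.(b.X + (X + 0)))) + 0) ⊢ -b-> u0, -b-> u1, -c-> u2
  u3 = (rec X. (a.(c.X)\{a,b,c})\{a,b,c} + (b.b.X\{a,b,c} + c.(b.X + (X + 0))))\{a,b,c} ⊢ stopped
Q's transition system — 5 states:
  v0 = rec X. (a.(c.X)\{a,b,c})\{a,b,c} + (d.b.X\{a,b,c} + c.(b.X + (X + 0))) ⊢ -c-> v1, -d-> v2
  v1 = b.(rec X. (a.(c.X)\{a,b,c})\{a,b,c} + (d.b.X\{a,b,c} + c.(b.X + (X + 0)))) + ((rec X. (a.(c.X)\{a,b,c})\{a,b,c} + (d.b.X\{a,b,c} + c.(b.X + (X + 0)))) + 0) ⊢ -b-> v0, -c-> v1, -d-> v2
  v2 = b.(rec X. (a.(c.X)\{a,b,c})\{a,b,c} + (d.b.X\{a,b,c} + c.(b.X + (X + 0))))\{a,b,c} ⊢ -b-> v3
  v3 = (rec X. (a.(c.X)\{a,b,c})\{a,b,c} + (d.b.X\{a,b,c} + c.(b.X + (X + 0))))\{a,b,c} ⊢ -d-> v4
  v4 = (b.(rec X. (a.(c.X)\{a,b,c})\{a,b,c} + (d.b.X\{a,b,c} + c.(b.X + (X + 0))))\{a,b,c})\{a,b,c} ⊢ stopped
Executing b from P (initial set {u0}):
  after b @ step 1: {u1}
  P completes σ.
Executing b from Q (initial set {v0}):
  after b @ step 1: ∅ (Q stuck)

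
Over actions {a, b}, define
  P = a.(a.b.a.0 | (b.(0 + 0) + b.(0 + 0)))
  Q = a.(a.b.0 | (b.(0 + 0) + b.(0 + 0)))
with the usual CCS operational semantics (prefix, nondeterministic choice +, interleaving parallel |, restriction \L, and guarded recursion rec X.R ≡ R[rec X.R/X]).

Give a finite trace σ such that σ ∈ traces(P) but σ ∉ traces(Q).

P's transition system — 9 states:
  p0 = a.(a.b.a.0 | (b.(0 + 0) + b.(0 + 0))) has moves =a=> p1
  p1 = a.b.a.0 | (b.(0 + 0) + b.(0 + 0)) has moves =a=> p2, =b=> p3
  p2 = b.a.0 | (b.(0 + 0) + b.(0 + 0)) has moves =b=> p4, =b=> p5
  p3 = a.b.a.0 | (0 + 0) has moves =a=> p5
  p4 = a.0 | (b.(0 + 0) + b.(0 + 0)) has moves =a=> p6, =b=> p7
  p5 = b.a.0 | (0 + 0) has moves =b=> p7
  p6 = 0 | (b.(0 + 0) + b.(0 + 0)) has moves =b=> p8
  p7 = a.0 | (0 + 0) has moves =a=> p8
  p8 = 0 | (0 + 0) has moves ·
Q's transition system — 7 states:
  q0 = a.(a.b.0 | (b.(0 + 0) + b.(0 + 0))) has moves =a=> q1
  q1 = a.b.0 | (b.(0 + 0) + b.(0 + 0)) has moves =a=> q2, =b=> q3
  q2 = b.0 | (b.(0 + 0) + b.(0 + 0)) has moves =b=> q4, =b=> q5
  q3 = a.b.0 | (0 + 0) has moves =a=> q5
  q4 = 0 | (b.(0 + 0) + b.(0 + 0)) has moves =b=> q6
  q5 = b.0 | (0 + 0) has moves =b=> q6
  q6 = 0 | (0 + 0) has moves ·
Run σ = ⟨aaba⟩ on P: start {p0}
  step 1 (a): {p1}
  step 2 (a): {p2}
  step 3 (b): {p4, p5}
  step 4 (a): {p6}
  — P admits the full trace.
Run σ = ⟨aaba⟩ on Q: start {q0}
  step 1 (a): {q1}
  step 2 (a): {q2}
  step 3 (b): {q4, q5}
  step 4 (a): ∅  — Q cannot continue

aaba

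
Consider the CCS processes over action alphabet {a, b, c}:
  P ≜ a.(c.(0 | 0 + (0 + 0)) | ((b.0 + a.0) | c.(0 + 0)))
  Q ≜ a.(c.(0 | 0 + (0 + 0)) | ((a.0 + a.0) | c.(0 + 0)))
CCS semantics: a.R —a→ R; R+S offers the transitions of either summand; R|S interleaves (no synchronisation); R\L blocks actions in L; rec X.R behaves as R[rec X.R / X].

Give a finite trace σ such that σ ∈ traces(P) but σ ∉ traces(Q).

ab

P's transition system — 9 states:
  u0 = a.(c.(0 | 0 + (0 + 0)) | ((b.0 + a.0) | c.(0 + 0))) ⊢ =a=> u1
  u1 = c.(0 | 0 + (0 + 0)) | ((b.0 + a.0) | c.(0 + 0)) ⊢ =a=> u2, =b=> u2, =c=> u3, =c=> u4
  u2 = c.(0 | 0 + (0 + 0)) | (0 | c.(0 + 0)) ⊢ =c=> u5, =c=> u6
  u3 = (0 | 0 + (0 + 0)) | ((b.0 + a.0) | c.(0 + 0)) ⊢ =a=> u5, =b=> u5, =c=> u7
  u4 = c.(0 | 0 + (0 + 0)) | ((b.0 + a.0) | (0 + 0)) ⊢ =a=> u6, =b=> u6, =c=> u7
  u5 = (0 | 0 + (0 + 0)) | (0 | c.(0 + 0)) ⊢ =c=> u8
  u6 = c.(0 | 0 + (0 + 0)) | (0 | (0 + 0)) ⊢ =c=> u8
  u7 = (0 | 0 + (0 + 0)) | ((b.0 + a.0) | (0 + 0)) ⊢ =a=> u8, =b=> u8
  u8 = (0 | 0 + (0 + 0)) | (0 | (0 + 0)) ⊢ ·
Q's transition system — 9 states:
  v0 = a.(c.(0 | 0 + (0 + 0)) | ((a.0 + a.0) | c.(0 + 0))) ⊢ =a=> v1
  v1 = c.(0 | 0 + (0 + 0)) | ((a.0 + a.0) | c.(0 + 0)) ⊢ =a=> v2, =c=> v3, =c=> v4
  v2 = c.(0 | 0 + (0 + 0)) | (0 | c.(0 + 0)) ⊢ =c=> v5, =c=> v6
  v3 = (0 | 0 + (0 + 0)) | ((a.0 + a.0) | c.(0 + 0)) ⊢ =a=> v5, =c=> v7
  v4 = c.(0 | 0 + (0 + 0)) | ((a.0 + a.0) | (0 + 0)) ⊢ =a=> v6, =c=> v7
  v5 = (0 | 0 + (0 + 0)) | (0 | c.(0 + 0)) ⊢ =c=> v8
  v6 = c.(0 | 0 + (0 + 0)) | (0 | (0 + 0)) ⊢ =c=> v8
  v7 = (0 | 0 + (0 + 0)) | ((a.0 + a.0) | (0 + 0)) ⊢ =a=> v8
  v8 = (0 | 0 + (0 + 0)) | (0 | (0 + 0)) ⊢ ·
Executing ab from P (initial set {u0}):
  [1] a ⇒ {u1}
  [2] b ⇒ {u2}
  P completes σ.
Executing ab from Q (initial set {v0}):
  [1] a ⇒ {v1}
  [2] b ⇒ ∅ (Q stuck)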